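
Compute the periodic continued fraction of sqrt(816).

[28; (1, 1, 3, 3, 3, 1, 1, 56)]

Write x_i = (sqrt(816) + m_i)/d_i with (m_0, d_0) = (0, 1). a_0 = floor(sqrt(816)) = 28, since 28^2 = 784 <= 816 < 841 = 29^2.
Iterate m_{i+1} = d_i*a_i - m_i, d_{i+1} = (816 - m_{i+1}^2)/d_i, a_{i+1} = floor((a_0 + m_{i+1})/d_{i+1}):
  m_1 = 1*28 - 0 = 28, d_1 = (816 - 28^2)/1 = 32/1 = 32, a_1 = floor((28 + 28)/32) = 1.
  m_2 = 32*1 - 28 = 4, d_2 = (816 - 4^2)/32 = 800/32 = 25, a_2 = floor((28 + 4)/25) = 1.
  m_3 = 25*1 - 4 = 21, d_3 = (816 - 21^2)/25 = 375/25 = 15, a_3 = floor((28 + 21)/15) = 3.
  m_4 = 15*3 - 21 = 24, d_4 = (816 - 24^2)/15 = 240/15 = 16, a_4 = floor((28 + 24)/16) = 3.
  m_5 = 16*3 - 24 = 24, d_5 = (816 - 24^2)/16 = 240/16 = 15, a_5 = floor((28 + 24)/15) = 3.
  m_6 = 15*3 - 24 = 21, d_6 = (816 - 21^2)/15 = 375/15 = 25, a_6 = floor((28 + 21)/25) = 1.
  m_7 = 25*1 - 21 = 4, d_7 = (816 - 4^2)/25 = 800/25 = 32, a_7 = floor((28 + 4)/32) = 1.
  m_8 = 32*1 - 4 = 28, d_8 = (816 - 28^2)/32 = 32/32 = 1, a_8 = floor((28 + 28)/1) = 56.
  m_9 = 1*56 - 28 = 28, d_9 = (816 - 28^2)/1 = 32/1 = 32: (m_9, d_9) = (m_1, d_1) = (28, 32), so from here the quotients repeat a_1, ..., a_8; the period length is 8.
Hence the expansion of sqrt(816) is a_0 = 28 followed by the repeating block 1, 1, 3, 3, 3, 1, 1, 56 (period 8).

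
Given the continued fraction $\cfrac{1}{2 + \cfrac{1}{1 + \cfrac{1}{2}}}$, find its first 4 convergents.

0/1, 1/2, 1/3, 3/8

Using the convergent recurrence p_i = a_i*p_{i-1} + p_{i-2}, q_i = a_i*q_{i-1} + q_{i-2} with p_{-2}=0, p_{-1}=1, q_{-2}=1, q_{-1}=0:
  i=0: a_0=0, p_0 = 0*1 + 0 = 0, q_0 = 0*0 + 1 = 1.
  i=1: a_1=2, p_1 = 2*0 + 1 = 1, q_1 = 2*1 + 0 = 2.
  i=2: a_2=1, p_2 = 1*1 + 0 = 1, q_2 = 1*2 + 1 = 3.
  i=3: a_3=2, p_3 = 2*1 + 1 = 3, q_3 = 2*3 + 2 = 8.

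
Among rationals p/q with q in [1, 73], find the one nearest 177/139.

Expand x = 177/139 as a continued fraction with the Euclidean algorithm:
  177 = 1*139 + 38, so a_0 = 1.
  139 = 3*38 + 25, so a_1 = 3.
  38 = 1*25 + 13, so a_2 = 1.
  25 = 1*13 + 12, so a_3 = 1.
  13 = 1*12 + 1, so a_4 = 1.
  12 = 12*1 + 0, so a_5 = 12.
so x = [1; 3, 1, 1, 1, 12].
Convergents (p_i = a_i*p_{i-1} + p_{i-2}, q_i = a_i*q_{i-1} + q_{i-2} with p_{-2}=0, p_{-1}=1, q_{-2}=1, q_{-1}=0), until the denominator exceeds 73:
  i=0: a_0=1, p_0 = 1*1 + 0 = 1, q_0 = 1*0 + 1 = 1.
  i=1: a_1=3, p_1 = 3*1 + 1 = 4, q_1 = 3*1 + 0 = 3.
  i=2: a_2=1, p_2 = 1*4 + 1 = 5, q_2 = 1*3 + 1 = 4.
  i=3: a_3=1, p_3 = 1*5 + 4 = 9, q_3 = 1*4 + 3 = 7.
  i=4: a_4=1, p_4 = 1*9 + 5 = 14, q_4 = 1*7 + 4 = 11.
  i=5: a_5=12, p_5 = 12*14 + 9 = 177, q_5 = 12*11 + 7 = 139.
q_5 = 139 > 73, so the last convergent with denominator <= 73 is p_4/q_4 = 14/11.
The closest fraction with denominator <= 73 is either p_4/q_4 or the intermediate fraction (k*p_4 + p_3)/(k*q_4 + q_3) with the largest k >= 1 whose denominator stays <= 73; these approach x as k grows, and every other convergent or intermediate fraction in range is farther away.
Largest k: floor((73 - q_3)/q_4) = floor((73 - 7)/11) = 6.
That gives (6*14 + 9)/(6*11 + 7) = 93/73.
Compare the errors: |x - 14/11| = |177*11 - 14*139|/(139*11) = 1/1529, and |x - 93/73| = |177*73 - 93*139|/(139*73) = 6/10147.
Cross-multiplying, 6*1529 = 9174 < 10147 = 1*10147, so 6/10147 is smaller: the intermediate fraction 93/73 is closer to x than 14/11.

93/73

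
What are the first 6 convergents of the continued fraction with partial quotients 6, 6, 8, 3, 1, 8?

Using the convergent recurrence p_i = a_i*p_{i-1} + p_{i-2}, q_i = a_i*q_{i-1} + q_{i-2} with p_{-2}=0, p_{-1}=1, q_{-2}=1, q_{-1}=0:
  i=0: a_0=6, p_0 = 6*1 + 0 = 6, q_0 = 6*0 + 1 = 1.
  i=1: a_1=6, p_1 = 6*6 + 1 = 37, q_1 = 6*1 + 0 = 6.
  i=2: a_2=8, p_2 = 8*37 + 6 = 302, q_2 = 8*6 + 1 = 49.
  i=3: a_3=3, p_3 = 3*302 + 37 = 943, q_3 = 3*49 + 6 = 153.
  i=4: a_4=1, p_4 = 1*943 + 302 = 1245, q_4 = 1*153 + 49 = 202.
  i=5: a_5=8, p_5 = 8*1245 + 943 = 10903, q_5 = 8*202 + 153 = 1769.

6/1, 37/6, 302/49, 943/153, 1245/202, 10903/1769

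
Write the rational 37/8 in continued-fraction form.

Run the Euclidean algorithm on 37 and 8; the successive quotients are the partial quotients a_0, a_1, ... (each step inverts the fractional part left over by the previous one):
  37 = 4*8 + 5, so a_0 = 4.
  8 = 1*5 + 3, so a_1 = 1.
  5 = 1*3 + 2, so a_2 = 1.
  3 = 1*2 + 1, so a_3 = 1.
  2 = 2*1 + 0, so a_4 = 2.
The remainder reaches 0 after 5 divisions, so the expansion has 5 partial quotients, read off in order.

[4; 1, 1, 1, 2]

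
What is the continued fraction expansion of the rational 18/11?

[1; 1, 1, 1, 3]

Run the Euclidean algorithm on 18 and 11; the successive quotients are the partial quotients a_0, a_1, ... (each step inverts the fractional part left over by the previous one):
  18 = 1*11 + 7, so a_0 = 1.
  11 = 1*7 + 4, so a_1 = 1.
  7 = 1*4 + 3, so a_2 = 1.
  4 = 1*3 + 1, so a_3 = 1.
  3 = 3*1 + 0, so a_4 = 3.
The remainder reaches 0 after 5 divisions, so the expansion has 5 partial quotients, read off in order.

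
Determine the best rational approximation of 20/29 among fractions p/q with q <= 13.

9/13

Expand x = 20/29 as a continued fraction with the Euclidean algorithm:
  20 = 0*29 + 20, so a_0 = 0.
  29 = 1*20 + 9, so a_1 = 1.
  20 = 2*9 + 2, so a_2 = 2.
  9 = 4*2 + 1, so a_3 = 4.
  2 = 2*1 + 0, so a_4 = 2.
so x = [0; 1, 2, 4, 2].
Convergents (p_i = a_i*p_{i-1} + p_{i-2}, q_i = a_i*q_{i-1} + q_{i-2} with p_{-2}=0, p_{-1}=1, q_{-2}=1, q_{-1}=0), until the denominator exceeds 13:
  i=0: a_0=0, p_0 = 0*1 + 0 = 0, q_0 = 0*0 + 1 = 1.
  i=1: a_1=1, p_1 = 1*0 + 1 = 1, q_1 = 1*1 + 0 = 1.
  i=2: a_2=2, p_2 = 2*1 + 0 = 2, q_2 = 2*1 + 1 = 3.
  i=3: a_3=4, p_3 = 4*2 + 1 = 9, q_3 = 4*3 + 1 = 13.
  i=4: a_4=2, p_4 = 2*9 + 2 = 20, q_4 = 2*13 + 3 = 29.
q_4 = 29 > 13, so the last convergent with denominator <= 13 is p_3/q_3 = 9/13.
The closest fraction with denominator <= 13 is either p_3/q_3 or the intermediate fraction (k*p_3 + p_2)/(k*q_3 + q_2) with the largest k >= 1 whose denominator stays <= 13; these approach x as k grows, and every other convergent or intermediate fraction in range is farther away.
Largest k: floor((13 - q_2)/q_3) = floor((13 - 3)/13) = 0.
Since k = 0, no intermediate fraction beyond p_3/q_3 has denominator <= 13, so the convergent 9/13 is the closest (its error is |20*13 - 9*29|/(29*13) = 1/377).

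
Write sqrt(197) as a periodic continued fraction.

[14; (28)]

Write x_i = (sqrt(197) + m_i)/d_i with (m_0, d_0) = (0, 1). a_0 = floor(sqrt(197)) = 14, since 14^2 = 196 <= 197 < 225 = 15^2.
Iterate m_{i+1} = d_i*a_i - m_i, d_{i+1} = (197 - m_{i+1}^2)/d_i, a_{i+1} = floor((a_0 + m_{i+1})/d_{i+1}):
  m_1 = 1*14 - 0 = 14, d_1 = (197 - 14^2)/1 = 1/1 = 1, a_1 = floor((14 + 14)/1) = 28.
  m_2 = 1*28 - 14 = 14, d_2 = (197 - 14^2)/1 = 1/1 = 1: (m_2, d_2) = (m_1, d_1) = (14, 1), so from here the quotient a_1 repeats; the period length is 1.
Hence the expansion of sqrt(197) is a_0 = 14 followed by the repeating block 28 (period 1).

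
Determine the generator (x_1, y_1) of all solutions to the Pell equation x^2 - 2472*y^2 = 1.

(x, y) = (10093, 203)

First expand sqrt(2472) as a continued fraction. With x_i = (sqrt(2472) + m_i)/d_i and (m_0, d_0) = (0, 1): a_0 = floor(sqrt(2472)) = 49, since 49^2 = 2401 <= 2472 < 2500 = 50^2.
Iterate m_{i+1} = d_i*a_i - m_i, d_{i+1} = (2472 - m_{i+1}^2)/d_i, a_{i+1} = floor((a_0 + m_{i+1})/d_{i+1}):
  m_1 = 1*49 - 0 = 49, d_1 = (2472 - 49^2)/1 = 71/1 = 71, a_1 = floor((49 + 49)/71) = 1.
  m_2 = 71*1 - 49 = 22, d_2 = (2472 - 22^2)/71 = 1988/71 = 28, a_2 = floor((49 + 22)/28) = 2.
  m_3 = 28*2 - 22 = 34, d_3 = (2472 - 34^2)/28 = 1316/28 = 47, a_3 = floor((49 + 34)/47) = 1.
  m_4 = 47*1 - 34 = 13, d_4 = (2472 - 13^2)/47 = 2303/47 = 49, a_4 = floor((49 + 13)/49) = 1.
  m_5 = 49*1 - 13 = 36, d_5 = (2472 - 36^2)/49 = 1176/49 = 24, a_5 = floor((49 + 36)/24) = 3.
  m_6 = 24*3 - 36 = 36, d_6 = (2472 - 36^2)/24 = 1176/24 = 49, a_6 = floor((49 + 36)/49) = 1.
  m_7 = 49*1 - 36 = 13, d_7 = (2472 - 13^2)/49 = 2303/49 = 47, a_7 = floor((49 + 13)/47) = 1.
  m_8 = 47*1 - 13 = 34, d_8 = (2472 - 34^2)/47 = 1316/47 = 28, a_8 = floor((49 + 34)/28) = 2.
  m_9 = 28*2 - 34 = 22, d_9 = (2472 - 22^2)/28 = 1988/28 = 71, a_9 = floor((49 + 22)/71) = 1.
  m_10 = 71*1 - 22 = 49, d_10 = (2472 - 49^2)/71 = 71/71 = 1, a_10 = floor((49 + 49)/1) = 98.
  m_11 = 1*98 - 49 = 49, d_11 = (2472 - 49^2)/1 = 71/1 = 71: (m_11, d_11) = (m_1, d_1) = (49, 71), so from here the quotients repeat a_1, ..., a_10; the period length is 10.
So sqrt(2472) = [49; (1, 2, 1, 1, 3, 1, 1, 2, 1, 98)] with period length k = 10.
k is even, so the fundamental solution of x^2 - 2472y^2 = 1 is (p_{k-1}, q_{k-1}) = (p_9, q_9); compute convergents through index 9.
Convergents (p_i = a_i*p_{i-1} + p_{i-2}, q_i = a_i*q_{i-1} + q_{i-2} with p_{-2}=0, p_{-1}=1, q_{-2}=1, q_{-1}=0):
  i=0: a_0=49, p_0 = 49*1 + 0 = 49, q_0 = 49*0 + 1 = 1.
  i=1: a_1=1, p_1 = 1*49 + 1 = 50, q_1 = 1*1 + 0 = 1.
  i=2: a_2=2, p_2 = 2*50 + 49 = 149, q_2 = 2*1 + 1 = 3.
  i=3: a_3=1, p_3 = 1*149 + 50 = 199, q_3 = 1*3 + 1 = 4.
  i=4: a_4=1, p_4 = 1*199 + 149 = 348, q_4 = 1*4 + 3 = 7.
  i=5: a_5=3, p_5 = 3*348 + 199 = 1243, q_5 = 3*7 + 4 = 25.
  i=6: a_6=1, p_6 = 1*1243 + 348 = 1591, q_6 = 1*25 + 7 = 32.
  i=7: a_7=1, p_7 = 1*1591 + 1243 = 2834, q_7 = 1*32 + 25 = 57.
  i=8: a_8=2, p_8 = 2*2834 + 1591 = 7259, q_8 = 2*57 + 32 = 146.
  i=9: a_9=1, p_9 = 1*7259 + 2834 = 10093, q_9 = 1*146 + 57 = 203.
Check: 10093^2 - 2472*203^2 = 101868649 - 101868648 = 1, so (x, y) = (10093, 203) solves the equation, and by the theorem it is the least positive solution.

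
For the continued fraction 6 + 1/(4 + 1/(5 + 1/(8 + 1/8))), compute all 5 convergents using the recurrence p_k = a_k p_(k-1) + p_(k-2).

Using the convergent recurrence p_i = a_i*p_{i-1} + p_{i-2}, q_i = a_i*q_{i-1} + q_{i-2} with p_{-2}=0, p_{-1}=1, q_{-2}=1, q_{-1}=0:
  i=0: a_0=6, p_0 = 6*1 + 0 = 6, q_0 = 6*0 + 1 = 1.
  i=1: a_1=4, p_1 = 4*6 + 1 = 25, q_1 = 4*1 + 0 = 4.
  i=2: a_2=5, p_2 = 5*25 + 6 = 131, q_2 = 5*4 + 1 = 21.
  i=3: a_3=8, p_3 = 8*131 + 25 = 1073, q_3 = 8*21 + 4 = 172.
  i=4: a_4=8, p_4 = 8*1073 + 131 = 8715, q_4 = 8*172 + 21 = 1397.

6/1, 25/4, 131/21, 1073/172, 8715/1397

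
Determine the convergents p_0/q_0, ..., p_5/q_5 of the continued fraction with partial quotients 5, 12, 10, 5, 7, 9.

5/1, 61/12, 615/121, 3136/617, 22567/4440, 206239/40577

Using the convergent recurrence p_i = a_i*p_{i-1} + p_{i-2}, q_i = a_i*q_{i-1} + q_{i-2} with p_{-2}=0, p_{-1}=1, q_{-2}=1, q_{-1}=0:
  i=0: a_0=5, p_0 = 5*1 + 0 = 5, q_0 = 5*0 + 1 = 1.
  i=1: a_1=12, p_1 = 12*5 + 1 = 61, q_1 = 12*1 + 0 = 12.
  i=2: a_2=10, p_2 = 10*61 + 5 = 615, q_2 = 10*12 + 1 = 121.
  i=3: a_3=5, p_3 = 5*615 + 61 = 3136, q_3 = 5*121 + 12 = 617.
  i=4: a_4=7, p_4 = 7*3136 + 615 = 22567, q_4 = 7*617 + 121 = 4440.
  i=5: a_5=9, p_5 = 9*22567 + 3136 = 206239, q_5 = 9*4440 + 617 = 40577.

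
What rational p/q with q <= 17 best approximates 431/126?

41/12

Expand x = 431/126 as a continued fraction with the Euclidean algorithm:
  431 = 3*126 + 53, so a_0 = 3.
  126 = 2*53 + 20, so a_1 = 2.
  53 = 2*20 + 13, so a_2 = 2.
  20 = 1*13 + 7, so a_3 = 1.
  13 = 1*7 + 6, so a_4 = 1.
  7 = 1*6 + 1, so a_5 = 1.
  6 = 6*1 + 0, so a_6 = 6.
so x = [3; 2, 2, 1, 1, 1, 6].
Convergents (p_i = a_i*p_{i-1} + p_{i-2}, q_i = a_i*q_{i-1} + q_{i-2} with p_{-2}=0, p_{-1}=1, q_{-2}=1, q_{-1}=0), until the denominator exceeds 17:
  i=0: a_0=3, p_0 = 3*1 + 0 = 3, q_0 = 3*0 + 1 = 1.
  i=1: a_1=2, p_1 = 2*3 + 1 = 7, q_1 = 2*1 + 0 = 2.
  i=2: a_2=2, p_2 = 2*7 + 3 = 17, q_2 = 2*2 + 1 = 5.
  i=3: a_3=1, p_3 = 1*17 + 7 = 24, q_3 = 1*5 + 2 = 7.
  i=4: a_4=1, p_4 = 1*24 + 17 = 41, q_4 = 1*7 + 5 = 12.
  i=5: a_5=1, p_5 = 1*41 + 24 = 65, q_5 = 1*12 + 7 = 19.
q_5 = 19 > 17, so the last convergent with denominator <= 17 is p_4/q_4 = 41/12.
The closest fraction with denominator <= 17 is either p_4/q_4 or the intermediate fraction (k*p_4 + p_3)/(k*q_4 + q_3) with the largest k >= 1 whose denominator stays <= 17; these approach x as k grows, and every other convergent or intermediate fraction in range is farther away.
Largest k: floor((17 - q_3)/q_4) = floor((17 - 7)/12) = 0.
Since k = 0, no intermediate fraction beyond p_4/q_4 has denominator <= 17, so the convergent 41/12 is the closest (its error is |431*12 - 41*126|/(126*12) = 6/1512).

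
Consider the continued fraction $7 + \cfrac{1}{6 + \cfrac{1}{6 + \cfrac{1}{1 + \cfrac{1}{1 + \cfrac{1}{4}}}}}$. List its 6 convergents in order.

7/1, 43/6, 265/37, 308/43, 573/80, 2600/363

Using the convergent recurrence p_i = a_i*p_{i-1} + p_{i-2}, q_i = a_i*q_{i-1} + q_{i-2} with p_{-2}=0, p_{-1}=1, q_{-2}=1, q_{-1}=0:
  i=0: a_0=7, p_0 = 7*1 + 0 = 7, q_0 = 7*0 + 1 = 1.
  i=1: a_1=6, p_1 = 6*7 + 1 = 43, q_1 = 6*1 + 0 = 6.
  i=2: a_2=6, p_2 = 6*43 + 7 = 265, q_2 = 6*6 + 1 = 37.
  i=3: a_3=1, p_3 = 1*265 + 43 = 308, q_3 = 1*37 + 6 = 43.
  i=4: a_4=1, p_4 = 1*308 + 265 = 573, q_4 = 1*43 + 37 = 80.
  i=5: a_5=4, p_5 = 4*573 + 308 = 2600, q_5 = 4*80 + 43 = 363.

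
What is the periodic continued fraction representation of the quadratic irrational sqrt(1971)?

Write x_i = (sqrt(1971) + m_i)/d_i with (m_0, d_0) = (0, 1). a_0 = floor(sqrt(1971)) = 44, since 44^2 = 1936 <= 1971 < 2025 = 45^2.
Iterate m_{i+1} = d_i*a_i - m_i, d_{i+1} = (1971 - m_{i+1}^2)/d_i, a_{i+1} = floor((a_0 + m_{i+1})/d_{i+1}):
  m_1 = 1*44 - 0 = 44, d_1 = (1971 - 44^2)/1 = 35/1 = 35, a_1 = floor((44 + 44)/35) = 2.
  m_2 = 35*2 - 44 = 26, d_2 = (1971 - 26^2)/35 = 1295/35 = 37, a_2 = floor((44 + 26)/37) = 1.
  m_3 = 37*1 - 26 = 11, d_3 = (1971 - 11^2)/37 = 1850/37 = 50, a_3 = floor((44 + 11)/50) = 1.
  m_4 = 50*1 - 11 = 39, d_4 = (1971 - 39^2)/50 = 450/50 = 9, a_4 = floor((44 + 39)/9) = 9.
  m_5 = 9*9 - 39 = 42, d_5 = (1971 - 42^2)/9 = 207/9 = 23, a_5 = floor((44 + 42)/23) = 3.
  m_6 = 23*3 - 42 = 27, d_6 = (1971 - 27^2)/23 = 1242/23 = 54, a_6 = floor((44 + 27)/54) = 1.
  m_7 = 54*1 - 27 = 27, d_7 = (1971 - 27^2)/54 = 1242/54 = 23, a_7 = floor((44 + 27)/23) = 3.
  m_8 = 23*3 - 27 = 42, d_8 = (1971 - 42^2)/23 = 207/23 = 9, a_8 = floor((44 + 42)/9) = 9.
  m_9 = 9*9 - 42 = 39, d_9 = (1971 - 39^2)/9 = 450/9 = 50, a_9 = floor((44 + 39)/50) = 1.
  m_10 = 50*1 - 39 = 11, d_10 = (1971 - 11^2)/50 = 1850/50 = 37, a_10 = floor((44 + 11)/37) = 1.
  m_11 = 37*1 - 11 = 26, d_11 = (1971 - 26^2)/37 = 1295/37 = 35, a_11 = floor((44 + 26)/35) = 2.
  m_12 = 35*2 - 26 = 44, d_12 = (1971 - 44^2)/35 = 35/35 = 1, a_12 = floor((44 + 44)/1) = 88.
  m_13 = 1*88 - 44 = 44, d_13 = (1971 - 44^2)/1 = 35/1 = 35: (m_13, d_13) = (m_1, d_1) = (44, 35), so from here the quotients repeat a_1, ..., a_12; the period length is 12.
Hence the expansion of sqrt(1971) is a_0 = 44 followed by the repeating block 2, 1, 1, 9, 3, 1, 3, 9, 1, 1, 2, 88 (period 12).

[44; (2, 1, 1, 9, 3, 1, 3, 9, 1, 1, 2, 88)]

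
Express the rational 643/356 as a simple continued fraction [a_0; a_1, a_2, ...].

Run the Euclidean algorithm on 643 and 356; the successive quotients are the partial quotients a_0, a_1, ... (each step inverts the fractional part left over by the previous one):
  643 = 1*356 + 287, so a_0 = 1.
  356 = 1*287 + 69, so a_1 = 1.
  287 = 4*69 + 11, so a_2 = 4.
  69 = 6*11 + 3, so a_3 = 6.
  11 = 3*3 + 2, so a_4 = 3.
  3 = 1*2 + 1, so a_5 = 1.
  2 = 2*1 + 0, so a_6 = 2.
The remainder reaches 0 after 7 divisions, so the expansion has 7 partial quotients, read off in order.

[1; 1, 4, 6, 3, 1, 2]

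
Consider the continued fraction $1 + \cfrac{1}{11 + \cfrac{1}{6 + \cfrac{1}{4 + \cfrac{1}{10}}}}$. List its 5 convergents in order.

Using the convergent recurrence p_i = a_i*p_{i-1} + p_{i-2}, q_i = a_i*q_{i-1} + q_{i-2} with p_{-2}=0, p_{-1}=1, q_{-2}=1, q_{-1}=0:
  i=0: a_0=1, p_0 = 1*1 + 0 = 1, q_0 = 1*0 + 1 = 1.
  i=1: a_1=11, p_1 = 11*1 + 1 = 12, q_1 = 11*1 + 0 = 11.
  i=2: a_2=6, p_2 = 6*12 + 1 = 73, q_2 = 6*11 + 1 = 67.
  i=3: a_3=4, p_3 = 4*73 + 12 = 304, q_3 = 4*67 + 11 = 279.
  i=4: a_4=10, p_4 = 10*304 + 73 = 3113, q_4 = 10*279 + 67 = 2857.

1/1, 12/11, 73/67, 304/279, 3113/2857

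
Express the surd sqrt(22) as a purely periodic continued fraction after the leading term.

Write x_i = (sqrt(22) + m_i)/d_i with (m_0, d_0) = (0, 1). a_0 = floor(sqrt(22)) = 4, since 4^2 = 16 <= 22 < 25 = 5^2.
Iterate m_{i+1} = d_i*a_i - m_i, d_{i+1} = (22 - m_{i+1}^2)/d_i, a_{i+1} = floor((a_0 + m_{i+1})/d_{i+1}):
  m_1 = 1*4 - 0 = 4, d_1 = (22 - 4^2)/1 = 6/1 = 6, a_1 = floor((4 + 4)/6) = 1.
  m_2 = 6*1 - 4 = 2, d_2 = (22 - 2^2)/6 = 18/6 = 3, a_2 = floor((4 + 2)/3) = 2.
  m_3 = 3*2 - 2 = 4, d_3 = (22 - 4^2)/3 = 6/3 = 2, a_3 = floor((4 + 4)/2) = 4.
  m_4 = 2*4 - 4 = 4, d_4 = (22 - 4^2)/2 = 6/2 = 3, a_4 = floor((4 + 4)/3) = 2.
  m_5 = 3*2 - 4 = 2, d_5 = (22 - 2^2)/3 = 18/3 = 6, a_5 = floor((4 + 2)/6) = 1.
  m_6 = 6*1 - 2 = 4, d_6 = (22 - 4^2)/6 = 6/6 = 1, a_6 = floor((4 + 4)/1) = 8.
  m_7 = 1*8 - 4 = 4, d_7 = (22 - 4^2)/1 = 6/1 = 6: (m_7, d_7) = (m_1, d_1) = (4, 6), so from here the quotients repeat a_1, ..., a_6; the period length is 6.
Hence the expansion of sqrt(22) is a_0 = 4 followed by the repeating block 1, 2, 4, 2, 1, 8 (period 6).

[4; (1, 2, 4, 2, 1, 8)]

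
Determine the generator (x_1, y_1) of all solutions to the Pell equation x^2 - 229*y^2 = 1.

First expand sqrt(229) as a continued fraction. With x_i = (sqrt(229) + m_i)/d_i and (m_0, d_0) = (0, 1): a_0 = floor(sqrt(229)) = 15, since 15^2 = 225 <= 229 < 256 = 16^2.
Iterate m_{i+1} = d_i*a_i - m_i, d_{i+1} = (229 - m_{i+1}^2)/d_i, a_{i+1} = floor((a_0 + m_{i+1})/d_{i+1}):
  m_1 = 1*15 - 0 = 15, d_1 = (229 - 15^2)/1 = 4/1 = 4, a_1 = floor((15 + 15)/4) = 7.
  m_2 = 4*7 - 15 = 13, d_2 = (229 - 13^2)/4 = 60/4 = 15, a_2 = floor((15 + 13)/15) = 1.
  m_3 = 15*1 - 13 = 2, d_3 = (229 - 2^2)/15 = 225/15 = 15, a_3 = floor((15 + 2)/15) = 1.
  m_4 = 15*1 - 2 = 13, d_4 = (229 - 13^2)/15 = 60/15 = 4, a_4 = floor((15 + 13)/4) = 7.
  m_5 = 4*7 - 13 = 15, d_5 = (229 - 15^2)/4 = 4/4 = 1, a_5 = floor((15 + 15)/1) = 30.
  m_6 = 1*30 - 15 = 15, d_6 = (229 - 15^2)/1 = 4/1 = 4: (m_6, d_6) = (m_1, d_1) = (15, 4), so from here the quotients repeat a_1, ..., a_5; the period length is 5.
So sqrt(229) = [15; (7, 1, 1, 7, 30)] with period length k = 5.
k is odd, so (p_{k-1}, q_{k-1}) only solves x^2 - 229y^2 = -1 and the fundamental solution of x^2 - 229y^2 = 1 is (p_{2k-1}, q_{2k-1}) = (p_9, q_9); compute convergents through index 9, running through the period twice.
Convergents (p_i = a_i*p_{i-1} + p_{i-2}, q_i = a_i*q_{i-1} + q_{i-2} with p_{-2}=0, p_{-1}=1, q_{-2}=1, q_{-1}=0):
  i=0: a_0=15, p_0 = 15*1 + 0 = 15, q_0 = 15*0 + 1 = 1.
  i=1: a_1=7, p_1 = 7*15 + 1 = 106, q_1 = 7*1 + 0 = 7.
  i=2: a_2=1, p_2 = 1*106 + 15 = 121, q_2 = 1*7 + 1 = 8.
  i=3: a_3=1, p_3 = 1*121 + 106 = 227, q_3 = 1*8 + 7 = 15.
  i=4: a_4=7, p_4 = 7*227 + 121 = 1710, q_4 = 7*15 + 8 = 113.
  i=5: a_5=30, p_5 = 30*1710 + 227 = 51527, q_5 = 30*113 + 15 = 3405.
  i=6: a_6=7, p_6 = 7*51527 + 1710 = 362399, q_6 = 7*3405 + 113 = 23948.
  i=7: a_7=1, p_7 = 1*362399 + 51527 = 413926, q_7 = 1*23948 + 3405 = 27353.
  i=8: a_8=1, p_8 = 1*413926 + 362399 = 776325, q_8 = 1*27353 + 23948 = 51301.
  i=9: a_9=7, p_9 = 7*776325 + 413926 = 5848201, q_9 = 7*51301 + 27353 = 386460.
Indeed p_4^2 - 229*q_4^2 = 2924100 - 2924101 = -1, not +1.
Check: 5848201^2 - 229*386460^2 = 34201454936401 - 34201454936400 = 1, so (x, y) = (5848201, 386460) solves the equation, and by the theorem it is the least positive solution.

(x, y) = (5848201, 386460)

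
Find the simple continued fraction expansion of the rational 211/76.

Run the Euclidean algorithm on 211 and 76; the successive quotients are the partial quotients a_0, a_1, ... (each step inverts the fractional part left over by the previous one):
  211 = 2*76 + 59, so a_0 = 2.
  76 = 1*59 + 17, so a_1 = 1.
  59 = 3*17 + 8, so a_2 = 3.
  17 = 2*8 + 1, so a_3 = 2.
  8 = 8*1 + 0, so a_4 = 8.
The remainder reaches 0 after 5 divisions, so the expansion has 5 partial quotients, read off in order.

[2; 1, 3, 2, 8]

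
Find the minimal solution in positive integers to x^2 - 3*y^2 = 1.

(x, y) = (2, 1)

First expand sqrt(3) as a continued fraction. With x_i = (sqrt(3) + m_i)/d_i and (m_0, d_0) = (0, 1): a_0 = floor(sqrt(3)) = 1, since 1^2 = 1 <= 3 < 4 = 2^2.
Iterate m_{i+1} = d_i*a_i - m_i, d_{i+1} = (3 - m_{i+1}^2)/d_i, a_{i+1} = floor((a_0 + m_{i+1})/d_{i+1}):
  m_1 = 1*1 - 0 = 1, d_1 = (3 - 1^2)/1 = 2/1 = 2, a_1 = floor((1 + 1)/2) = 1.
  m_2 = 2*1 - 1 = 1, d_2 = (3 - 1^2)/2 = 2/2 = 1, a_2 = floor((1 + 1)/1) = 2.
  m_3 = 1*2 - 1 = 1, d_3 = (3 - 1^2)/1 = 2/1 = 2: (m_3, d_3) = (m_1, d_1) = (1, 2), so from here the quotients repeat a_1, a_2; the period length is 2.
So sqrt(3) = [1; (1, 2)] with period length k = 2.
k is even, so the fundamental solution of x^2 - 3y^2 = 1 is (p_{k-1}, q_{k-1}) = (p_1, q_1); compute convergents through index 1.
Convergents (p_i = a_i*p_{i-1} + p_{i-2}, q_i = a_i*q_{i-1} + q_{i-2} with p_{-2}=0, p_{-1}=1, q_{-2}=1, q_{-1}=0):
  i=0: a_0=1, p_0 = 1*1 + 0 = 1, q_0 = 1*0 + 1 = 1.
  i=1: a_1=1, p_1 = 1*1 + 1 = 2, q_1 = 1*1 + 0 = 1.
Check: 2^2 - 3*1^2 = 4 - 3 = 1, so (x, y) = (2, 1) solves the equation, and by the theorem it is the least positive solution.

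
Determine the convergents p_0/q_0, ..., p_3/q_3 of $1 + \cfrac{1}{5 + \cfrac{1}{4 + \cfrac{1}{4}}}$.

Using the convergent recurrence p_i = a_i*p_{i-1} + p_{i-2}, q_i = a_i*q_{i-1} + q_{i-2} with p_{-2}=0, p_{-1}=1, q_{-2}=1, q_{-1}=0:
  i=0: a_0=1, p_0 = 1*1 + 0 = 1, q_0 = 1*0 + 1 = 1.
  i=1: a_1=5, p_1 = 5*1 + 1 = 6, q_1 = 5*1 + 0 = 5.
  i=2: a_2=4, p_2 = 4*6 + 1 = 25, q_2 = 4*5 + 1 = 21.
  i=3: a_3=4, p_3 = 4*25 + 6 = 106, q_3 = 4*21 + 5 = 89.

1/1, 6/5, 25/21, 106/89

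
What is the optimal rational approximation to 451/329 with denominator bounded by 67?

Expand x = 451/329 as a continued fraction with the Euclidean algorithm:
  451 = 1*329 + 122, so a_0 = 1.
  329 = 2*122 + 85, so a_1 = 2.
  122 = 1*85 + 37, so a_2 = 1.
  85 = 2*37 + 11, so a_3 = 2.
  37 = 3*11 + 4, so a_4 = 3.
  11 = 2*4 + 3, so a_5 = 2.
  4 = 1*3 + 1, so a_6 = 1.
  3 = 3*1 + 0, so a_7 = 3.
so x = [1; 2, 1, 2, 3, 2, 1, 3].
Convergents (p_i = a_i*p_{i-1} + p_{i-2}, q_i = a_i*q_{i-1} + q_{i-2} with p_{-2}=0, p_{-1}=1, q_{-2}=1, q_{-1}=0), until the denominator exceeds 67:
  i=0: a_0=1, p_0 = 1*1 + 0 = 1, q_0 = 1*0 + 1 = 1.
  i=1: a_1=2, p_1 = 2*1 + 1 = 3, q_1 = 2*1 + 0 = 2.
  i=2: a_2=1, p_2 = 1*3 + 1 = 4, q_2 = 1*2 + 1 = 3.
  i=3: a_3=2, p_3 = 2*4 + 3 = 11, q_3 = 2*3 + 2 = 8.
  i=4: a_4=3, p_4 = 3*11 + 4 = 37, q_4 = 3*8 + 3 = 27.
  i=5: a_5=2, p_5 = 2*37 + 11 = 85, q_5 = 2*27 + 8 = 62.
  i=6: a_6=1, p_6 = 1*85 + 37 = 122, q_6 = 1*62 + 27 = 89.
q_6 = 89 > 67, so the last convergent with denominator <= 67 is p_5/q_5 = 85/62.
The closest fraction with denominator <= 67 is either p_5/q_5 or the intermediate fraction (k*p_5 + p_4)/(k*q_5 + q_4) with the largest k >= 1 whose denominator stays <= 67; these approach x as k grows, and every other convergent or intermediate fraction in range is farther away.
Largest k: floor((67 - q_4)/q_5) = floor((67 - 27)/62) = 0.
Since k = 0, no intermediate fraction beyond p_5/q_5 has denominator <= 67, so the convergent 85/62 is the closest (its error is |451*62 - 85*329|/(329*62) = 3/20398).

85/62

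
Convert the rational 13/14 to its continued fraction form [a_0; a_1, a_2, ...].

[0; 1, 13]

Run the Euclidean algorithm on 13 and 14; the successive quotients are the partial quotients a_0, a_1, ... (each step inverts the fractional part left over by the previous one):
  13 = 0*14 + 13, so a_0 = 0.
  14 = 1*13 + 1, so a_1 = 1.
  13 = 13*1 + 0, so a_2 = 13.
The remainder reaches 0 after 3 divisions, so the expansion has 3 partial quotients, read off in order.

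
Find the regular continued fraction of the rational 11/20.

Run the Euclidean algorithm on 11 and 20; the successive quotients are the partial quotients a_0, a_1, ... (each step inverts the fractional part left over by the previous one):
  11 = 0*20 + 11, so a_0 = 0.
  20 = 1*11 + 9, so a_1 = 1.
  11 = 1*9 + 2, so a_2 = 1.
  9 = 4*2 + 1, so a_3 = 4.
  2 = 2*1 + 0, so a_4 = 2.
The remainder reaches 0 after 5 divisions, so the expansion has 5 partial quotients, read off in order.

[0; 1, 1, 4, 2]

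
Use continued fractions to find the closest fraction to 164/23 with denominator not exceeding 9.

Expand x = 164/23 as a continued fraction with the Euclidean algorithm:
  164 = 7*23 + 3, so a_0 = 7.
  23 = 7*3 + 2, so a_1 = 7.
  3 = 1*2 + 1, so a_2 = 1.
  2 = 2*1 + 0, so a_3 = 2.
so x = [7; 7, 1, 2].
Convergents (p_i = a_i*p_{i-1} + p_{i-2}, q_i = a_i*q_{i-1} + q_{i-2} with p_{-2}=0, p_{-1}=1, q_{-2}=1, q_{-1}=0), until the denominator exceeds 9:
  i=0: a_0=7, p_0 = 7*1 + 0 = 7, q_0 = 7*0 + 1 = 1.
  i=1: a_1=7, p_1 = 7*7 + 1 = 50, q_1 = 7*1 + 0 = 7.
  i=2: a_2=1, p_2 = 1*50 + 7 = 57, q_2 = 1*7 + 1 = 8.
  i=3: a_3=2, p_3 = 2*57 + 50 = 164, q_3 = 2*8 + 7 = 23.
q_3 = 23 > 9, so the last convergent with denominator <= 9 is p_2/q_2 = 57/8.
The closest fraction with denominator <= 9 is either p_2/q_2 or the intermediate fraction (k*p_2 + p_1)/(k*q_2 + q_1) with the largest k >= 1 whose denominator stays <= 9; these approach x as k grows, and every other convergent or intermediate fraction in range is farther away.
Largest k: floor((9 - q_1)/q_2) = floor((9 - 7)/8) = 0.
Since k = 0, no intermediate fraction beyond p_2/q_2 has denominator <= 9, so the convergent 57/8 is the closest (its error is |164*8 - 57*23|/(23*8) = 1/184).

57/8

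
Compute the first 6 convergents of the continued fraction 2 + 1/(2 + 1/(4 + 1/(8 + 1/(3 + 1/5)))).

2/1, 5/2, 22/9, 181/74, 565/231, 3006/1229

Using the convergent recurrence p_i = a_i*p_{i-1} + p_{i-2}, q_i = a_i*q_{i-1} + q_{i-2} with p_{-2}=0, p_{-1}=1, q_{-2}=1, q_{-1}=0:
  i=0: a_0=2, p_0 = 2*1 + 0 = 2, q_0 = 2*0 + 1 = 1.
  i=1: a_1=2, p_1 = 2*2 + 1 = 5, q_1 = 2*1 + 0 = 2.
  i=2: a_2=4, p_2 = 4*5 + 2 = 22, q_2 = 4*2 + 1 = 9.
  i=3: a_3=8, p_3 = 8*22 + 5 = 181, q_3 = 8*9 + 2 = 74.
  i=4: a_4=3, p_4 = 3*181 + 22 = 565, q_4 = 3*74 + 9 = 231.
  i=5: a_5=5, p_5 = 5*565 + 181 = 3006, q_5 = 5*231 + 74 = 1229.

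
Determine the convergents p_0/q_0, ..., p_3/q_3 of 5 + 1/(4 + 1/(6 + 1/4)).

5/1, 21/4, 131/25, 545/104

Using the convergent recurrence p_i = a_i*p_{i-1} + p_{i-2}, q_i = a_i*q_{i-1} + q_{i-2} with p_{-2}=0, p_{-1}=1, q_{-2}=1, q_{-1}=0:
  i=0: a_0=5, p_0 = 5*1 + 0 = 5, q_0 = 5*0 + 1 = 1.
  i=1: a_1=4, p_1 = 4*5 + 1 = 21, q_1 = 4*1 + 0 = 4.
  i=2: a_2=6, p_2 = 6*21 + 5 = 131, q_2 = 6*4 + 1 = 25.
  i=3: a_3=4, p_3 = 4*131 + 21 = 545, q_3 = 4*25 + 4 = 104.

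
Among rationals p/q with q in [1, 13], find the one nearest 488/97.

Expand x = 488/97 as a continued fraction with the Euclidean algorithm:
  488 = 5*97 + 3, so a_0 = 5.
  97 = 32*3 + 1, so a_1 = 32.
  3 = 3*1 + 0, so a_2 = 3.
so x = [5; 32, 3].
Convergents (p_i = a_i*p_{i-1} + p_{i-2}, q_i = a_i*q_{i-1} + q_{i-2} with p_{-2}=0, p_{-1}=1, q_{-2}=1, q_{-1}=0), until the denominator exceeds 13:
  i=0: a_0=5, p_0 = 5*1 + 0 = 5, q_0 = 5*0 + 1 = 1.
  i=1: a_1=32, p_1 = 32*5 + 1 = 161, q_1 = 32*1 + 0 = 32.
q_1 = 32 > 13, so the last convergent with denominator <= 13 is p_0/q_0 = 5/1.
The closest fraction with denominator <= 13 is either p_0/q_0 or the intermediate fraction (k*p_0 + p_{-1})/(k*q_0 + q_{-1}) with the largest k >= 1 whose denominator stays <= 13; these approach x as k grows, and every other convergent or intermediate fraction in range is farther away.
Largest k: floor((13 - q_{-1})/q_0) = floor((13 - 0)/1) = 13 (using the seeds p_{-1} = 1, q_{-1} = 0).
That gives (13*5 + 1)/(13*1 + 0) = 66/13.
Compare the errors: |x - 5/1| = |488*1 - 5*97|/(97*1) = 3/97, and |x - 66/13| = |488*13 - 66*97|/(97*13) = 58/1261.
Cross-multiplying, 3*1261 = 3783 < 5626 = 58*97, so 3/97 is smaller: the convergent 5/1 is closer to x than 66/13.

5/1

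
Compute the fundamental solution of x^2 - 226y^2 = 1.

First expand sqrt(226) as a continued fraction. With x_i = (sqrt(226) + m_i)/d_i and (m_0, d_0) = (0, 1): a_0 = floor(sqrt(226)) = 15, since 15^2 = 225 <= 226 < 256 = 16^2.
Iterate m_{i+1} = d_i*a_i - m_i, d_{i+1} = (226 - m_{i+1}^2)/d_i, a_{i+1} = floor((a_0 + m_{i+1})/d_{i+1}):
  m_1 = 1*15 - 0 = 15, d_1 = (226 - 15^2)/1 = 1/1 = 1, a_1 = floor((15 + 15)/1) = 30.
  m_2 = 1*30 - 15 = 15, d_2 = (226 - 15^2)/1 = 1/1 = 1: (m_2, d_2) = (m_1, d_1) = (15, 1), so from here the quotient a_1 repeats; the period length is 1.
So sqrt(226) = [15; (30)] with period length k = 1.
k is odd, so (p_{k-1}, q_{k-1}) only solves x^2 - 226y^2 = -1 and the fundamental solution of x^2 - 226y^2 = 1 is (p_{2k-1}, q_{2k-1}) = (p_1, q_1); compute convergents through index 1, running through the period twice.
Convergents (p_i = a_i*p_{i-1} + p_{i-2}, q_i = a_i*q_{i-1} + q_{i-2} with p_{-2}=0, p_{-1}=1, q_{-2}=1, q_{-1}=0):
  i=0: a_0=15, p_0 = 15*1 + 0 = 15, q_0 = 15*0 + 1 = 1.
  i=1: a_1=30, p_1 = 30*15 + 1 = 451, q_1 = 30*1 + 0 = 30.
Indeed p_0^2 - 226*q_0^2 = 225 - 226 = -1, not +1.
Check: 451^2 - 226*30^2 = 203401 - 203400 = 1, so (x, y) = (451, 30) solves the equation, and by the theorem it is the least positive solution.

(x, y) = (451, 30)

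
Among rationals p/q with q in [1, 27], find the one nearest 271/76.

Expand x = 271/76 as a continued fraction with the Euclidean algorithm:
  271 = 3*76 + 43, so a_0 = 3.
  76 = 1*43 + 33, so a_1 = 1.
  43 = 1*33 + 10, so a_2 = 1.
  33 = 3*10 + 3, so a_3 = 3.
  10 = 3*3 + 1, so a_4 = 3.
  3 = 3*1 + 0, so a_5 = 3.
so x = [3; 1, 1, 3, 3, 3].
Convergents (p_i = a_i*p_{i-1} + p_{i-2}, q_i = a_i*q_{i-1} + q_{i-2} with p_{-2}=0, p_{-1}=1, q_{-2}=1, q_{-1}=0), until the denominator exceeds 27:
  i=0: a_0=3, p_0 = 3*1 + 0 = 3, q_0 = 3*0 + 1 = 1.
  i=1: a_1=1, p_1 = 1*3 + 1 = 4, q_1 = 1*1 + 0 = 1.
  i=2: a_2=1, p_2 = 1*4 + 3 = 7, q_2 = 1*1 + 1 = 2.
  i=3: a_3=3, p_3 = 3*7 + 4 = 25, q_3 = 3*2 + 1 = 7.
  i=4: a_4=3, p_4 = 3*25 + 7 = 82, q_4 = 3*7 + 2 = 23.
  i=5: a_5=3, p_5 = 3*82 + 25 = 271, q_5 = 3*23 + 7 = 76.
q_5 = 76 > 27, so the last convergent with denominator <= 27 is p_4/q_4 = 82/23.
The closest fraction with denominator <= 27 is either p_4/q_4 or the intermediate fraction (k*p_4 + p_3)/(k*q_4 + q_3) with the largest k >= 1 whose denominator stays <= 27; these approach x as k grows, and every other convergent or intermediate fraction in range is farther away.
Largest k: floor((27 - q_3)/q_4) = floor((27 - 7)/23) = 0.
Since k = 0, no intermediate fraction beyond p_4/q_4 has denominator <= 27, so the convergent 82/23 is the closest (its error is |271*23 - 82*76|/(76*23) = 1/1748).

82/23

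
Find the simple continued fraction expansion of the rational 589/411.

[1; 2, 3, 4, 4, 3]

Run the Euclidean algorithm on 589 and 411; the successive quotients are the partial quotients a_0, a_1, ... (each step inverts the fractional part left over by the previous one):
  589 = 1*411 + 178, so a_0 = 1.
  411 = 2*178 + 55, so a_1 = 2.
  178 = 3*55 + 13, so a_2 = 3.
  55 = 4*13 + 3, so a_3 = 4.
  13 = 4*3 + 1, so a_4 = 4.
  3 = 3*1 + 0, so a_5 = 3.
The remainder reaches 0 after 6 divisions, so the expansion has 6 partial quotients, read off in order.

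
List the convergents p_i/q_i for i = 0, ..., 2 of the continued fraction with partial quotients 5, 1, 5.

5/1, 6/1, 35/6

Using the convergent recurrence p_i = a_i*p_{i-1} + p_{i-2}, q_i = a_i*q_{i-1} + q_{i-2} with p_{-2}=0, p_{-1}=1, q_{-2}=1, q_{-1}=0:
  i=0: a_0=5, p_0 = 5*1 + 0 = 5, q_0 = 5*0 + 1 = 1.
  i=1: a_1=1, p_1 = 1*5 + 1 = 6, q_1 = 1*1 + 0 = 1.
  i=2: a_2=5, p_2 = 5*6 + 5 = 35, q_2 = 5*1 + 1 = 6.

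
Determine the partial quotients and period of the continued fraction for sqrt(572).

Write x_i = (sqrt(572) + m_i)/d_i with (m_0, d_0) = (0, 1). a_0 = floor(sqrt(572)) = 23, since 23^2 = 529 <= 572 < 576 = 24^2.
Iterate m_{i+1} = d_i*a_i - m_i, d_{i+1} = (572 - m_{i+1}^2)/d_i, a_{i+1} = floor((a_0 + m_{i+1})/d_{i+1}):
  m_1 = 1*23 - 0 = 23, d_1 = (572 - 23^2)/1 = 43/1 = 43, a_1 = floor((23 + 23)/43) = 1.
  m_2 = 43*1 - 23 = 20, d_2 = (572 - 20^2)/43 = 172/43 = 4, a_2 = floor((23 + 20)/4) = 10.
  m_3 = 4*10 - 20 = 20, d_3 = (572 - 20^2)/4 = 172/4 = 43, a_3 = floor((23 + 20)/43) = 1.
  m_4 = 43*1 - 20 = 23, d_4 = (572 - 23^2)/43 = 43/43 = 1, a_4 = floor((23 + 23)/1) = 46.
  m_5 = 1*46 - 23 = 23, d_5 = (572 - 23^2)/1 = 43/1 = 43: (m_5, d_5) = (m_1, d_1) = (23, 43), so from here the quotients repeat a_1, ..., a_4; the period length is 4.
Hence the expansion of sqrt(572) is a_0 = 23 followed by the repeating block 1, 10, 1, 46 (period 4).

[23; (1, 10, 1, 46)]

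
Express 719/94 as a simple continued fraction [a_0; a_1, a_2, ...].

[7; 1, 1, 1, 5, 1, 1, 2]

Run the Euclidean algorithm on 719 and 94; the successive quotients are the partial quotients a_0, a_1, ... (each step inverts the fractional part left over by the previous one):
  719 = 7*94 + 61, so a_0 = 7.
  94 = 1*61 + 33, so a_1 = 1.
  61 = 1*33 + 28, so a_2 = 1.
  33 = 1*28 + 5, so a_3 = 1.
  28 = 5*5 + 3, so a_4 = 5.
  5 = 1*3 + 2, so a_5 = 1.
  3 = 1*2 + 1, so a_6 = 1.
  2 = 2*1 + 0, so a_7 = 2.
The remainder reaches 0 after 8 divisions, so the expansion has 8 partial quotients, read off in order.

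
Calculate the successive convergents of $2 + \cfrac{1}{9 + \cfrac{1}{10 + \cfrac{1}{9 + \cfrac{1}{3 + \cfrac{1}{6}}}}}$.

Using the convergent recurrence p_i = a_i*p_{i-1} + p_{i-2}, q_i = a_i*q_{i-1} + q_{i-2} with p_{-2}=0, p_{-1}=1, q_{-2}=1, q_{-1}=0:
  i=0: a_0=2, p_0 = 2*1 + 0 = 2, q_0 = 2*0 + 1 = 1.
  i=1: a_1=9, p_1 = 9*2 + 1 = 19, q_1 = 9*1 + 0 = 9.
  i=2: a_2=10, p_2 = 10*19 + 2 = 192, q_2 = 10*9 + 1 = 91.
  i=3: a_3=9, p_3 = 9*192 + 19 = 1747, q_3 = 9*91 + 9 = 828.
  i=4: a_4=3, p_4 = 3*1747 + 192 = 5433, q_4 = 3*828 + 91 = 2575.
  i=5: a_5=6, p_5 = 6*5433 + 1747 = 34345, q_5 = 6*2575 + 828 = 16278.

2/1, 19/9, 192/91, 1747/828, 5433/2575, 34345/16278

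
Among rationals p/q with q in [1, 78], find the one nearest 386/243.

27/17

Expand x = 386/243 as a continued fraction with the Euclidean algorithm:
  386 = 1*243 + 143, so a_0 = 1.
  243 = 1*143 + 100, so a_1 = 1.
  143 = 1*100 + 43, so a_2 = 1.
  100 = 2*43 + 14, so a_3 = 2.
  43 = 3*14 + 1, so a_4 = 3.
  14 = 14*1 + 0, so a_5 = 14.
so x = [1; 1, 1, 2, 3, 14].
Convergents (p_i = a_i*p_{i-1} + p_{i-2}, q_i = a_i*q_{i-1} + q_{i-2} with p_{-2}=0, p_{-1}=1, q_{-2}=1, q_{-1}=0), until the denominator exceeds 78:
  i=0: a_0=1, p_0 = 1*1 + 0 = 1, q_0 = 1*0 + 1 = 1.
  i=1: a_1=1, p_1 = 1*1 + 1 = 2, q_1 = 1*1 + 0 = 1.
  i=2: a_2=1, p_2 = 1*2 + 1 = 3, q_2 = 1*1 + 1 = 2.
  i=3: a_3=2, p_3 = 2*3 + 2 = 8, q_3 = 2*2 + 1 = 5.
  i=4: a_4=3, p_4 = 3*8 + 3 = 27, q_4 = 3*5 + 2 = 17.
  i=5: a_5=14, p_5 = 14*27 + 8 = 386, q_5 = 14*17 + 5 = 243.
q_5 = 243 > 78, so the last convergent with denominator <= 78 is p_4/q_4 = 27/17.
The closest fraction with denominator <= 78 is either p_4/q_4 or the intermediate fraction (k*p_4 + p_3)/(k*q_4 + q_3) with the largest k >= 1 whose denominator stays <= 78; these approach x as k grows, and every other convergent or intermediate fraction in range is farther away.
Largest k: floor((78 - q_3)/q_4) = floor((78 - 5)/17) = 4.
That gives (4*27 + 8)/(4*17 + 5) = 116/73.
Compare the errors: |x - 27/17| = |386*17 - 27*243|/(243*17) = 1/4131, and |x - 116/73| = |386*73 - 116*243|/(243*73) = 10/17739.
Cross-multiplying, 1*17739 = 17739 < 41310 = 10*4131, so 1/4131 is smaller: the convergent 27/17 is closer to x than 116/73.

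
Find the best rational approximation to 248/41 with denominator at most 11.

67/11

Expand x = 248/41 as a continued fraction with the Euclidean algorithm:
  248 = 6*41 + 2, so a_0 = 6.
  41 = 20*2 + 1, so a_1 = 20.
  2 = 2*1 + 0, so a_2 = 2.
so x = [6; 20, 2].
Convergents (p_i = a_i*p_{i-1} + p_{i-2}, q_i = a_i*q_{i-1} + q_{i-2} with p_{-2}=0, p_{-1}=1, q_{-2}=1, q_{-1}=0), until the denominator exceeds 11:
  i=0: a_0=6, p_0 = 6*1 + 0 = 6, q_0 = 6*0 + 1 = 1.
  i=1: a_1=20, p_1 = 20*6 + 1 = 121, q_1 = 20*1 + 0 = 20.
q_1 = 20 > 11, so the last convergent with denominator <= 11 is p_0/q_0 = 6/1.
The closest fraction with denominator <= 11 is either p_0/q_0 or the intermediate fraction (k*p_0 + p_{-1})/(k*q_0 + q_{-1}) with the largest k >= 1 whose denominator stays <= 11; these approach x as k grows, and every other convergent or intermediate fraction in range is farther away.
Largest k: floor((11 - q_{-1})/q_0) = floor((11 - 0)/1) = 11 (using the seeds p_{-1} = 1, q_{-1} = 0).
That gives (11*6 + 1)/(11*1 + 0) = 67/11.
Compare the errors: |x - 6/1| = |248*1 - 6*41|/(41*1) = 2/41, and |x - 67/11| = |248*11 - 67*41|/(41*11) = 19/451.
Cross-multiplying, 19*41 = 779 < 902 = 2*451, so 19/451 is smaller: the intermediate fraction 67/11 is closer to x than 6/1.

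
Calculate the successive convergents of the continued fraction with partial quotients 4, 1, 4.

4/1, 5/1, 24/5

Using the convergent recurrence p_i = a_i*p_{i-1} + p_{i-2}, q_i = a_i*q_{i-1} + q_{i-2} with p_{-2}=0, p_{-1}=1, q_{-2}=1, q_{-1}=0:
  i=0: a_0=4, p_0 = 4*1 + 0 = 4, q_0 = 4*0 + 1 = 1.
  i=1: a_1=1, p_1 = 1*4 + 1 = 5, q_1 = 1*1 + 0 = 1.
  i=2: a_2=4, p_2 = 4*5 + 4 = 24, q_2 = 4*1 + 1 = 5.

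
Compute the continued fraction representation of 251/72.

Run the Euclidean algorithm on 251 and 72; the successive quotients are the partial quotients a_0, a_1, ... (each step inverts the fractional part left over by the previous one):
  251 = 3*72 + 35, so a_0 = 3.
  72 = 2*35 + 2, so a_1 = 2.
  35 = 17*2 + 1, so a_2 = 17.
  2 = 2*1 + 0, so a_3 = 2.
The remainder reaches 0 after 4 divisions, so the expansion has 4 partial quotients, read off in order.

[3; 2, 17, 2]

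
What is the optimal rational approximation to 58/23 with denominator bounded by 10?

Expand x = 58/23 as a continued fraction with the Euclidean algorithm:
  58 = 2*23 + 12, so a_0 = 2.
  23 = 1*12 + 11, so a_1 = 1.
  12 = 1*11 + 1, so a_2 = 1.
  11 = 11*1 + 0, so a_3 = 11.
so x = [2; 1, 1, 11].
Convergents (p_i = a_i*p_{i-1} + p_{i-2}, q_i = a_i*q_{i-1} + q_{i-2} with p_{-2}=0, p_{-1}=1, q_{-2}=1, q_{-1}=0), until the denominator exceeds 10:
  i=0: a_0=2, p_0 = 2*1 + 0 = 2, q_0 = 2*0 + 1 = 1.
  i=1: a_1=1, p_1 = 1*2 + 1 = 3, q_1 = 1*1 + 0 = 1.
  i=2: a_2=1, p_2 = 1*3 + 2 = 5, q_2 = 1*1 + 1 = 2.
  i=3: a_3=11, p_3 = 11*5 + 3 = 58, q_3 = 11*2 + 1 = 23.
q_3 = 23 > 10, so the last convergent with denominator <= 10 is p_2/q_2 = 5/2.
The closest fraction with denominator <= 10 is either p_2/q_2 or the intermediate fraction (k*p_2 + p_1)/(k*q_2 + q_1) with the largest k >= 1 whose denominator stays <= 10; these approach x as k grows, and every other convergent or intermediate fraction in range is farther away.
Largest k: floor((10 - q_1)/q_2) = floor((10 - 1)/2) = 4.
That gives (4*5 + 3)/(4*2 + 1) = 23/9.
Compare the errors: |x - 5/2| = |58*2 - 5*23|/(23*2) = 1/46, and |x - 23/9| = |58*9 - 23*23|/(23*9) = 7/207.
Cross-multiplying, 1*207 = 207 < 322 = 7*46, so 1/46 is smaller: the convergent 5/2 is closer to x than 23/9.

5/2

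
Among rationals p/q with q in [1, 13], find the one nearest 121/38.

35/11

Expand x = 121/38 as a continued fraction with the Euclidean algorithm:
  121 = 3*38 + 7, so a_0 = 3.
  38 = 5*7 + 3, so a_1 = 5.
  7 = 2*3 + 1, so a_2 = 2.
  3 = 3*1 + 0, so a_3 = 3.
so x = [3; 5, 2, 3].
Convergents (p_i = a_i*p_{i-1} + p_{i-2}, q_i = a_i*q_{i-1} + q_{i-2} with p_{-2}=0, p_{-1}=1, q_{-2}=1, q_{-1}=0), until the denominator exceeds 13:
  i=0: a_0=3, p_0 = 3*1 + 0 = 3, q_0 = 3*0 + 1 = 1.
  i=1: a_1=5, p_1 = 5*3 + 1 = 16, q_1 = 5*1 + 0 = 5.
  i=2: a_2=2, p_2 = 2*16 + 3 = 35, q_2 = 2*5 + 1 = 11.
  i=3: a_3=3, p_3 = 3*35 + 16 = 121, q_3 = 3*11 + 5 = 38.
q_3 = 38 > 13, so the last convergent with denominator <= 13 is p_2/q_2 = 35/11.
The closest fraction with denominator <= 13 is either p_2/q_2 or the intermediate fraction (k*p_2 + p_1)/(k*q_2 + q_1) with the largest k >= 1 whose denominator stays <= 13; these approach x as k grows, and every other convergent or intermediate fraction in range is farther away.
Largest k: floor((13 - q_1)/q_2) = floor((13 - 5)/11) = 0.
Since k = 0, no intermediate fraction beyond p_2/q_2 has denominator <= 13, so the convergent 35/11 is the closest (its error is |121*11 - 35*38|/(38*11) = 1/418).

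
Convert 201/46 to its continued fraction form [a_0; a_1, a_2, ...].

[4; 2, 1, 2, 2, 2]

Run the Euclidean algorithm on 201 and 46; the successive quotients are the partial quotients a_0, a_1, ... (each step inverts the fractional part left over by the previous one):
  201 = 4*46 + 17, so a_0 = 4.
  46 = 2*17 + 12, so a_1 = 2.
  17 = 1*12 + 5, so a_2 = 1.
  12 = 2*5 + 2, so a_3 = 2.
  5 = 2*2 + 1, so a_4 = 2.
  2 = 2*1 + 0, so a_5 = 2.
The remainder reaches 0 after 6 divisions, so the expansion has 6 partial quotients, read off in order.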